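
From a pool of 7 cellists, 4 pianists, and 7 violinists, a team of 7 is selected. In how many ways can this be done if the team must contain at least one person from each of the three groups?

27734

Total 7-person selections from all 18: C(18,7) = 31824.
Selections missing a whole group: no cellists → C(11,7) = 330; no pianists → C(14,7) = 3432; no violinists → C(11,7) = 330.
Add back selections omitting two groups (i.e. drawn from a single group): C(7,7) + C(4,7) + C(7,7) = 2.
By inclusion–exclusion: 31824 − 4092 + 2 = 27734.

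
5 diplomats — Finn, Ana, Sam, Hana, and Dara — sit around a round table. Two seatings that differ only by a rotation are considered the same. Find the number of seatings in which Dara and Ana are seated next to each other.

12

Treat {Dara, Ana} as one unit (2 internal orders) and seat the resulting 4 units around the table: (3)! circular arrangements.
So 2 × (3)! = 2 × 6 = 12.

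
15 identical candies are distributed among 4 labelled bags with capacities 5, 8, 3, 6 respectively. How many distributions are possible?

95

Without the upper bounds there are C(18,3) = 816 ways to split 15 among 4 bags.
Subtract solutions that violate a single cap (substitute x_i' = x_i − (cap_i+1)): x_1 ≥ 6 gives C(12,3) = 220; x_2 ≥ 9 gives C(9,3) = 84; x_3 ≥ 4 gives C(14,3) = 364; x_4 ≥ 7 gives C(11,3) = 165. Together 833.
Add back pairs where two caps are both exceeded: 1 + 56 + 10 + 10 + 0 + 35 = 112.
By inclusion–exclusion the count is 816 − 833 + 112 = 95.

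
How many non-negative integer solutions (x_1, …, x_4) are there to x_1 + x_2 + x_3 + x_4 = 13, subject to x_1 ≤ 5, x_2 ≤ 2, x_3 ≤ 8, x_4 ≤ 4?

59

By stars and bars, unrestricted non-negative solutions to x_1+…+x_4 = 13 number C(13+3,3) = 560.
Subtract solutions that violate a single cap (substitute x_i' = x_i − (cap_i+1)): x_1 ≥ 6 gives C(10,3) = 120; x_2 ≥ 3 gives C(13,3) = 286; x_3 ≥ 9 gives C(7,3) = 35; x_4 ≥ 5 gives C(11,3) = 165. Together 606.
Add back pairs where two caps are both exceeded: 35 + 0 + 10 + 4 + 56 + 0 = 105.
By inclusion–exclusion the count is 560 − 606 + 105 = 59.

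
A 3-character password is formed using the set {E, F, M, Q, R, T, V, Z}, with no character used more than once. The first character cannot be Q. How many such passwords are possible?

The first character has 8−1 = 7 choices (anything except Q).
The remaining 2 characters are filled from the other 7 symbols without repetition: 7 × 6 = 42.
Total: 7 × 42 = 294.

294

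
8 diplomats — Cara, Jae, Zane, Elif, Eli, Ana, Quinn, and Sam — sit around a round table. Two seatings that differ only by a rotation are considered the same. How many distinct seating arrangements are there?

5040

Fix one person's seat to break rotational symmetry; the remaining 7 people can be arranged in (7)! = 5040 ways.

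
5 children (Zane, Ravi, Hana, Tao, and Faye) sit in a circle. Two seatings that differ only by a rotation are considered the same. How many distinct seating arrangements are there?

24

Seat Zane anywhere (absorbing the rotational symmetry), then permute the other 4: (4)! = 24.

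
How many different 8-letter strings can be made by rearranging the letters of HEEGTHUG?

5040

Letter multiplicities in HEEGTHUG: E×2, G×2, H×2, T×1, U×1.
The number of distinct arrangements is 8!/(2!·2!·2!) = 40320/8 = 5040.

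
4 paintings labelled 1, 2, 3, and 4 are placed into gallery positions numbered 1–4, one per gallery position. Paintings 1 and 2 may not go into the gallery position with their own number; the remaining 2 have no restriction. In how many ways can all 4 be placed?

14

Let Aᵢ (for i ∈ {1, 2}) be the placements that put painting i in its forbidden gallery position. Any j of these fix j positions, leaving (4−j)! ways to fill the rest, and there are C(2,j) ways to pick which j.
By inclusion–exclusion, the number of valid placements is Σ_{j=0}^{2} (−1)^j C(2,j)·(4−j)!.
Computing: 24 − 12 + 2 = 14.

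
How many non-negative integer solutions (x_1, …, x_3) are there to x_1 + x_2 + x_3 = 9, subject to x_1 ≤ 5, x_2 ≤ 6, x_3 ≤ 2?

Without the upper bounds there are C(11,2) = 55 ways to split 9 among 3 variables.
Subtract solutions that violate a single cap (substitute x_i' = x_i − (cap_i+1)): x_1 ≥ 6 gives C(5,2) = 10; x_2 ≥ 7 gives C(4,2) = 6; x_3 ≥ 3 gives C(8,2) = 28. Together 44.
Add back pairs where two caps are both exceeded: 0 + 1 + 0 = 1.
By inclusion–exclusion the count is 55 − 44 + 1 = 12.

12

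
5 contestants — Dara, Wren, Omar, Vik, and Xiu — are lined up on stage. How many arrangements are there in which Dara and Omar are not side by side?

72

Of the 5! = 120 arrangements, those with Dara and Omar adjacent number 2 × 4! = 48 (treat the pair as a block with 2 internal orders).
So 120 − 48 = 72 arrangements keep them apart.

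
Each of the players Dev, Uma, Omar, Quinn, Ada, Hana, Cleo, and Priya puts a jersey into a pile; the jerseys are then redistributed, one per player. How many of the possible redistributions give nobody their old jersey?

14833

This is the derangement count D_8: permutations of 8 items with no fixed point.
By inclusion–exclusion this is Σ_{j=0}^{8} (−1)^j C(8,j)·(8−j)!.
Computing: 40320 − 40320 + 20160 − 6720 + 1680 − 336 + 56 − 8 + 1 = 14833.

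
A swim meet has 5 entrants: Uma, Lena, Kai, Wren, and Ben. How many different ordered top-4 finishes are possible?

120

There are 5 choices for 1st place, 4 for 2nd, and so on down to 2 for position 4.
That gives 5 × 4 × 3 × 2 = 120.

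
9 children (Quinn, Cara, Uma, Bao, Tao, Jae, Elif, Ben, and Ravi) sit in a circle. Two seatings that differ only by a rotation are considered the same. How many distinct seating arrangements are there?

Around a circle, 9 distinct people have 9!/9 = (8)! = 40320 rotationally distinct seatings.

40320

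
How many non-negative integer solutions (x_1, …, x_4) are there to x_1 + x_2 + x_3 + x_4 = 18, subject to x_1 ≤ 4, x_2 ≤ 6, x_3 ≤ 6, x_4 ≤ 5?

20

Without the upper bounds there are C(21,3) = 1330 ways to split 18 among 4 variables.
Subtract solutions that violate a single cap (substitute x_i' = x_i − (cap_i+1)): x_1 ≥ 5 gives C(16,3) = 560; x_2 ≥ 7 gives C(14,3) = 364; x_3 ≥ 7 gives C(14,3) = 364; x_4 ≥ 6 gives C(15,3) = 455. Together 1743.
Add back pairs where two caps are both exceeded: 84 + 84 + 120 + 35 + 56 + 56 = 435.
Subtract triples: 0 + 1 + 1 + 0 = 2.
By inclusion–exclusion the count is 1330 − 1743 + 435 − 2 = 20.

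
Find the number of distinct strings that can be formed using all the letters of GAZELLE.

1260

Letter multiplicities in GAZELLE: A×1, E×2, G×1, L×2, Z×1.
So there are 7! / (2!·2!) = 1260 distinguishable arrangements.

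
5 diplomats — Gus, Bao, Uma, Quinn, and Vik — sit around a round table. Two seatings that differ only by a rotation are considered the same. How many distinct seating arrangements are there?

Seat Gus anywhere (absorbing the rotational symmetry), then permute the other 4: (4)! = 24.

24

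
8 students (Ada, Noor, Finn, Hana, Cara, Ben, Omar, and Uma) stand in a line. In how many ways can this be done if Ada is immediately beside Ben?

Glue Ada and Ben into one block (2 internal orders), leaving 7 units to arrange in a row.
That gives 2 × 7! = 2 × 5040 = 10080.

10080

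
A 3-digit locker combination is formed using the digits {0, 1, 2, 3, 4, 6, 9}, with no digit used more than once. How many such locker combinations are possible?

With no repetition, fill the 3 digits in order: 7 choices, then 6, down to 5.
7 × 6 × 5 = 210.

210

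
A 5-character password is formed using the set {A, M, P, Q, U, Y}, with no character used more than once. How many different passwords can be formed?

Choose and order 5 of the 6 symbols: the first character has 6 options, the next 5, and so on down to 2.
6 × 5 × 4 × 3 × 2 = 720.

720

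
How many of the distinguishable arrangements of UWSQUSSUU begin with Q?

Fix Q in the first position and arrange the remaining 8 letters.
Those 8 letters have S appearing 3 times and U appearing 4 times, giving (8)!/(4!·3!) = 280.

280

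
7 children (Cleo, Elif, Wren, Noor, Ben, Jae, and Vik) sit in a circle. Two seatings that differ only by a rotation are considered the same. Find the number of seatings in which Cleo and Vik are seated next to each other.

240

Treat {Cleo, Vik} as one unit (2 internal orders) and seat the resulting 6 units around the table: (5)! circular arrangements.
So 2 × (5)! = 2 × 120 = 240.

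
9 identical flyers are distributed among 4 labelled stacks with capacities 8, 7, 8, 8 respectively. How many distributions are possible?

Without the upper bounds there are C(12,3) = 220 ways to split 9 among 4 stacks.
Subtract solutions that violate a single cap (substitute x_i' = x_i − (cap_i+1)): x_1 ≥ 9 gives C(3,3) = 1; x_2 ≥ 8 gives C(4,3) = 4; x_3 ≥ 9 gives C(3,3) = 1; x_4 ≥ 9 gives C(3,3) = 1. Together 7.
No two caps can be exceeded simultaneously, so the pair terms are all 0.
By inclusion–exclusion the count is 220 − 7 + 0 = 213.

213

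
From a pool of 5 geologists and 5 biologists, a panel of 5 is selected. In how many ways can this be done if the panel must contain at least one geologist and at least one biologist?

250

Total 5-person selections from all 10: C(10,5) = 252.
Subtract selections that omit an entire group: no geologists → C(5,5) = 1; no biologists → C(5,5) = 1.
Both groups omitted at once is impossible, so 252 − 2 = 250.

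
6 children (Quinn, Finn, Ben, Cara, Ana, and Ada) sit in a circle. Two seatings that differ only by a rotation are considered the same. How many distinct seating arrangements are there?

120

Around a circle, 6 distinct people have 6!/6 = (5)! = 120 rotationally distinct seatings.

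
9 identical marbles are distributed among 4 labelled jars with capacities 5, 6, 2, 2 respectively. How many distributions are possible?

Ignoring the caps, the number of non-negative solutions to x_1+…+x_4 = 9 is C(12,3) = 220.
Subtract solutions that violate a single cap (substitute x_i' = x_i − (cap_i+1)): x_1 ≥ 6 gives C(6,3) = 20; x_2 ≥ 7 gives C(5,3) = 10; x_3 ≥ 3 gives C(9,3) = 84; x_4 ≥ 3 gives C(9,3) = 84. Together 198.
Add back pairs where two caps are both exceeded: 0 + 1 + 1 + 0 + 0 + 20 = 22.
By inclusion–exclusion the count is 220 − 198 + 22 = 44.

44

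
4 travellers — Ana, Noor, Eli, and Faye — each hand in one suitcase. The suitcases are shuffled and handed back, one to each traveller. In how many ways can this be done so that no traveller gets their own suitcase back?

Count assignments avoiding every fixed point. For any j of the 4 travellers fixed to their own suitcase, the other 4−j can be arranged in (4−j)! ways.
By inclusion–exclusion this is Σ_{j=0}^{4} (−1)^j C(4,j)·(4−j)!.
Computing: 24 − 24 + 12 − 4 + 1 = 9.

9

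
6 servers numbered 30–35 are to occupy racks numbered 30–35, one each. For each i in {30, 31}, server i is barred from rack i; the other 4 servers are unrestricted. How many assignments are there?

504

Let Aᵢ (for i ∈ {30, 31}) be the placements that put server i in its forbidden rack. Any j of these fix j positions, leaving (6−j)! ways to fill the rest, and there are C(2,j) ways to pick which j.
By inclusion–exclusion, the number of valid placements is Σ_{j=0}^{2} (−1)^j C(2,j)·(6−j)!.
Computing: 720 − 240 + 24 = 504.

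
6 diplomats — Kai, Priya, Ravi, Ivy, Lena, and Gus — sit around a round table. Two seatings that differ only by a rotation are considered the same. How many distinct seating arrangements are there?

120

Fix one person's seat to break rotational symmetry; the remaining 5 people can be arranged in (5)! = 120 ways.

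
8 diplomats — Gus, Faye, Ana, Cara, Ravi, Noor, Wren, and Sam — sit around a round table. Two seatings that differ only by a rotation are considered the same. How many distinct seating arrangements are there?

5040

Seat Gus anywhere (absorbing the rotational symmetry), then permute the other 7: (7)! = 5040.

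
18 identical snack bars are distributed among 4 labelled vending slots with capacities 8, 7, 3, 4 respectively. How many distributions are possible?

34

Ignoring the caps, the number of non-negative solutions to x_1+…+x_4 = 18 is C(21,3) = 1330.
Subtract solutions that violate a single cap (substitute x_i' = x_i − (cap_i+1)): x_1 ≥ 9 gives C(12,3) = 220; x_2 ≥ 8 gives C(13,3) = 286; x_3 ≥ 4 gives C(17,3) = 680; x_4 ≥ 5 gives C(16,3) = 560. Together 1746.
Add back pairs where two caps are both exceeded: 4 + 56 + 35 + 84 + 56 + 220 = 455.
Subtract triples: 0 + 0 + 1 + 4 = 5.
By inclusion–exclusion the count is 1330 − 1746 + 455 − 5 = 34.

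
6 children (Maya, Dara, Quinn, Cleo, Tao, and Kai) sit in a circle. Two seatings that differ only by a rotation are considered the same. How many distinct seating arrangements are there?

120

Around a circle, 6 distinct people have 6!/6 = (5)! = 120 rotationally distinct seatings.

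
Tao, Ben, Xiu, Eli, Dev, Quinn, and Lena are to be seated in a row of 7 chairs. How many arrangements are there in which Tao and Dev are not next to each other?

3600

There are 7! = 5040 arrangements in all. If Tao and Dev are adjacent, merging them into one block gives 2·(6)! = 1440 arrangements.
Complementary counting: 5040 − 1440 = 3600.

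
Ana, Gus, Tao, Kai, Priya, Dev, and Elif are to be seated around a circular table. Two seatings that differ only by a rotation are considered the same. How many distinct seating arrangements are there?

720

Fix one person's seat to break rotational symmetry; the remaining 6 people can be arranged in (6)! = 720 ways.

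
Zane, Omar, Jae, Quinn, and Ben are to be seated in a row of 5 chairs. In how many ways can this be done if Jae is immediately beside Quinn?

48

Glue Jae and Quinn into one block (2 internal orders), leaving 4 units to arrange in a row.
That gives 2 × 4! = 2 × 24 = 48.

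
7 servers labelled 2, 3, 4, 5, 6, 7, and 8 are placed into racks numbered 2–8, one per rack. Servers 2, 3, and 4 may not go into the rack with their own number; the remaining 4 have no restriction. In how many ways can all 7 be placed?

3216

Let Aᵢ (for i ∈ {2, 3, 4}) be the placements that put server i in its forbidden rack. Any j of these fix j positions, leaving (7−j)! ways to fill the rest, and there are C(3,j) ways to pick which j.
By inclusion–exclusion, the number of valid placements is Σ_{j=0}^{3} (−1)^j C(3,j)·(7−j)!.
Computing: 5040 − 2160 + 360 − 24 = 3216.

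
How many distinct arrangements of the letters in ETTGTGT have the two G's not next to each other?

75

There are 7!/(4!·2!) = 105 arrangements of ETTGTGT in total.
Arrangements with the G's together: treat GG as one letter, giving (6)!/(4!) = 30.
Subtracting, 105 − 30 = 75 arrangements keep the G's apart.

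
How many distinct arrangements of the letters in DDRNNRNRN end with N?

With the last slot taken by N, it remains to arrange the other 8 letters (DDRNRNRN).
Those 8 letters have D appearing twice, N appearing 3 times, and R appearing 3 times, giving (8)!/(3!·3!·2!) = 560.

560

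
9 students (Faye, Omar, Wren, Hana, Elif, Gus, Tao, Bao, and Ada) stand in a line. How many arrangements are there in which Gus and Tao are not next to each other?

282240

Of the 9! = 362880 arrangements, those with Gus and Tao adjacent number 2 × 8! = 80640 (treat the pair as a block with 2 internal orders).
Complementary counting: 362880 − 80640 = 282240.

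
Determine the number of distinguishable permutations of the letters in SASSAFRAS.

2520

SASSAFRAS has 9 letters with A appearing 3 times and S appearing 4 times.
So there are 9! / (4!·3!) = 2520 distinguishable arrangements.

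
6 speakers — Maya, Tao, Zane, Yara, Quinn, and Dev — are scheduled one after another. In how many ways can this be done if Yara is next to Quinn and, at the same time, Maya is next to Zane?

Treat {Yara,Quinn} as one block (2 orders) and {Maya,Zane} as another (2 orders).
That leaves 4 units to arrange: 2 × 2 × 4! = 4 × 24 = 96.

96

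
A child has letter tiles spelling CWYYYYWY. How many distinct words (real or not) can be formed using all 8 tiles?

CWYYYYWY has 8 letters with W appearing twice and Y appearing 5 times.
The number of distinct arrangements is 8!/(5!·2!) = 40320/240 = 168.

168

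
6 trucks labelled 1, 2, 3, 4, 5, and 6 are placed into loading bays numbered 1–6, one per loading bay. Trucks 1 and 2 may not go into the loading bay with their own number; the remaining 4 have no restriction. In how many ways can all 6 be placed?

Let Aᵢ (for i ∈ {1, 2}) be the placements that put truck i in its forbidden loading bay. Any j of these fix j positions, leaving (6−j)! ways to fill the rest, and there are C(2,j) ways to pick which j.
By inclusion–exclusion, the number of valid placements is Σ_{j=0}^{2} (−1)^j C(2,j)·(6−j)!.
Computing: 720 − 240 + 24 = 504.

504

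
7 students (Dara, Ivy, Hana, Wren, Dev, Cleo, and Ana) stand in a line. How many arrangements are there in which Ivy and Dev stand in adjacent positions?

1440

Place the 5 others and the Ivy-Dev pair as 6 objects in a line; the pair has 2 internal arrangements.
So the count is 2·(6)! = 1440.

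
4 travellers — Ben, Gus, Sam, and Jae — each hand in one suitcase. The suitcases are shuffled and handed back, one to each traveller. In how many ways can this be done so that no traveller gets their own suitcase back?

9

This is the derangement count D_4: permutations of 4 items with no fixed point.
By inclusion–exclusion this is Σ_{j=0}^{4} (−1)^j C(4,j)·(4−j)!.
Computing: 24 − 24 + 12 − 4 + 1 = 9.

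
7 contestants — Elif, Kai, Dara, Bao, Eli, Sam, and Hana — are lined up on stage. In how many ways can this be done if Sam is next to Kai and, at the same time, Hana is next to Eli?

Treat {Sam,Kai} as one block (2 orders) and {Hana,Eli} as another (2 orders).
That leaves 5 units to arrange: 2 × 2 × 5! = 4 × 120 = 480.

480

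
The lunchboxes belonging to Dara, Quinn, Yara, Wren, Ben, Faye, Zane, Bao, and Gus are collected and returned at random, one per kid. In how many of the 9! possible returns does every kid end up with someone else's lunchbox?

This is the derangement count D_9: permutations of 9 items with no fixed point.
By inclusion–exclusion this is Σ_{j=0}^{9} (−1)^j C(9,j)·(9−j)!.
Computing: 362880 − 362880 + 181440 − 60480 + 15120 − 3024 + 504 − 72 + 9 − 1 = 133496.

133496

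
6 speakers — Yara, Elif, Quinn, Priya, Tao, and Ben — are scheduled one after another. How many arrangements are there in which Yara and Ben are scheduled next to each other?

240

Treat {Yara, Ben} as a single unit. There are 5 units to order, and the pair itself can be ordered 2 ways.
So the count is 2·(5)! = 240.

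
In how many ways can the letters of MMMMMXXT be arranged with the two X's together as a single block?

Treat the 2 copies of X as a single block. The multiset to arrange is then {XX, M, M, M, M, M, T}, 7 items in all.
That gives (7)!/(5!) = 42 arrangements.

42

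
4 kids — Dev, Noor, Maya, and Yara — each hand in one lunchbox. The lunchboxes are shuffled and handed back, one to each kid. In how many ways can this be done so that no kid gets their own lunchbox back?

Let Aᵢ be the assignments in which kid i gets their own lunchbox. We want the size of the complement of A₁∪…∪A_4.
By inclusion–exclusion this is Σ_{j=0}^{4} (−1)^j C(4,j)·(4−j)!.
Computing: 24 − 24 + 12 − 4 + 1 = 9.

9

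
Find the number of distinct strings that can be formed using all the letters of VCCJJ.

VCCJJ has 5 letters with C appearing twice and J appearing twice.
Dividing 5! = 120 by 2!·2! = 4 for the repeated letters gives 30.

30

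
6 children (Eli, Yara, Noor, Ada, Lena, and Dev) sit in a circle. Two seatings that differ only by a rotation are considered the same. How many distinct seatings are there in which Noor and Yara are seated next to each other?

48

Treat {Noor, Yara} as one unit (2 internal orders) and seat the resulting 5 units around the table: (4)! circular arrangements.
So 2 × (4)! = 2 × 24 = 48.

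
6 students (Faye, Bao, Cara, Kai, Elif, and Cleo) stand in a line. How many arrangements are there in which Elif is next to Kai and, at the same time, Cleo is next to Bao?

96

Treat {Elif,Kai} as one block (2 orders) and {Cleo,Bao} as another (2 orders).
That leaves 4 units to arrange: 2 × 2 × 4! = 4 × 24 = 96.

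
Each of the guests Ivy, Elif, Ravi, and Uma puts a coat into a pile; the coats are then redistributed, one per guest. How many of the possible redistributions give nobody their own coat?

Count assignments avoiding every fixed point. For any j of the 4 guests fixed to their own coat, the other 4−j can be arranged in (4−j)! ways.
By inclusion–exclusion this is Σ_{j=0}^{4} (−1)^j C(4,j)·(4−j)!.
Computing: 24 − 24 + 12 − 4 + 1 = 9.

9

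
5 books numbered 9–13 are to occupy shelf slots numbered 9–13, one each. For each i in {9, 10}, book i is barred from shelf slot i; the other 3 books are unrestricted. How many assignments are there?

Let Aᵢ (for i ∈ {9, 10}) be the placements that put book i in its forbidden shelf slot. Any j of these fix j positions, leaving (5−j)! ways to fill the rest, and there are C(2,j) ways to pick which j.
By inclusion–exclusion, the number of valid placements is Σ_{j=0}^{2} (−1)^j C(2,j)·(5−j)!.
Computing: 120 − 48 + 6 = 78.

78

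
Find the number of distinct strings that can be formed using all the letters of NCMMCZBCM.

NCMMCZBCM has 9 letters with C appearing 3 times and M appearing 3 times.
The number of distinct arrangements is 9!/(3!·3!) = 362880/36 = 10080.

10080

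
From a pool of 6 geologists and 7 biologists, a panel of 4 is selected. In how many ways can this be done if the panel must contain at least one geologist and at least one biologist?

Unrestricted: C(13,4) = 715 ways to pick any 4 of the 13.
Selections missing a whole group: no geologists → C(7,4) = 35; no biologists → C(6,4) = 15.
Both groups omitted at once is impossible, so 715 − 50 = 665.

665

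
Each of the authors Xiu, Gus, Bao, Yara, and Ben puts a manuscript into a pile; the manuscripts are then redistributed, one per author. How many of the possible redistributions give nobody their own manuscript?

44

This is the derangement count D_5: permutations of 5 items with no fixed point.
By inclusion–exclusion this is Σ_{j=0}^{5} (−1)^j C(5,j)·(5−j)!.
Computing: 120 − 120 + 60 − 20 + 5 − 1 = 44.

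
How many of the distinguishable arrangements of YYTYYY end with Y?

Fix Y in the last position and arrange the remaining 5 letters.
Those 5 letters have Y appearing 4 times, giving (5)!/(4!) = 5.

5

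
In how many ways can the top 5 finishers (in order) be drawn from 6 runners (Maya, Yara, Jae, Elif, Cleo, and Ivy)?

720

This is an ordered selection of 5 from 6: P(6,5).
That gives 6 × 5 × 4 × 3 × 2 = 720.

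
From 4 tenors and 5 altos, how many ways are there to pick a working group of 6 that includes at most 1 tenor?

4

Split by how many tenors are chosen (0 through 1).
Sum: C(4,0)·C(5,6) + C(4,1)·C(5,5) = 0 + 4 = 4.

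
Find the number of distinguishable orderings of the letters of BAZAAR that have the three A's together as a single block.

Treat the 3 copies of A as a single block. The multiset to arrange is then {AAA, B, R, Z}, 4 items in all.
All 4 items are distinct, so there are (4)! = 24 arrangements.

24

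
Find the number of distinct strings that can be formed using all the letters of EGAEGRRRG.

The 9 letters of EGAEGRRRG have repeats: E appearing twice, G appearing 3 times, and R appearing 3 times.
The number of distinct arrangements is 9!/(3!·3!·2!) = 362880/72 = 5040.

5040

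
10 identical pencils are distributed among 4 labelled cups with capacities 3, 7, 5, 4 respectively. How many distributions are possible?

Without the upper bounds there are C(13,3) = 286 ways to split 10 among 4 cups.
Subtract solutions that violate a single cap (substitute x_i' = x_i − (cap_i+1)): x_1 ≥ 4 gives C(9,3) = 84; x_2 ≥ 8 gives C(5,3) = 10; x_3 ≥ 6 gives C(7,3) = 35; x_4 ≥ 5 gives C(8,3) = 56. Together 185.
Add back pairs where two caps are both exceeded: 0 + 1 + 4 + 0 + 0 + 0 = 5.
By inclusion–exclusion the count is 286 − 185 + 5 = 106.

106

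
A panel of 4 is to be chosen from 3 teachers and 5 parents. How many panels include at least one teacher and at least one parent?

With no constraint there are C(8,4) = 70 possible selections.
Selections missing a whole group: no teachers → C(5,4) = 5; no parents → C(3,4) = 0.
Both groups omitted at once is impossible, so 70 − 5 = 65.

65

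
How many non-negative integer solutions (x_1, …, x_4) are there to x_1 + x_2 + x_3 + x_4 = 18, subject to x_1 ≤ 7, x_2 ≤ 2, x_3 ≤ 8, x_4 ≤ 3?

Ignoring the caps, the number of non-negative solutions to x_1+…+x_4 = 18 is C(21,3) = 1330.
Subtract solutions that violate a single cap (substitute x_i' = x_i − (cap_i+1)): x_1 ≥ 8 gives C(13,3) = 286; x_2 ≥ 3 gives C(18,3) = 816; x_3 ≥ 9 gives C(12,3) = 220; x_4 ≥ 4 gives C(17,3) = 680. Together 2002.
Add back pairs where two caps are both exceeded: 120 + 4 + 84 + 84 + 364 + 56 = 712.
Subtract triples: 0 + 20 + 0 + 10 = 30.
By inclusion–exclusion the count is 1330 − 2002 + 712 − 30 = 10.

10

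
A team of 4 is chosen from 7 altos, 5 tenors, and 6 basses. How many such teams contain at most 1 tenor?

2145

Split by how many tenors are chosen (0 through 1).
Sum: C(5,0)·C(13,4) + C(5,1)·C(13,3) = 715 + 1430 = 2145.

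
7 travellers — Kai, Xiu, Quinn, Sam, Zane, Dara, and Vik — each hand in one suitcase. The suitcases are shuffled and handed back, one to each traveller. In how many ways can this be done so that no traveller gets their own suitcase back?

1854

This is the derangement count D_7: permutations of 7 items with no fixed point.
By inclusion–exclusion this is Σ_{j=0}^{7} (−1)^j C(7,j)·(7−j)!.
Computing: 5040 − 5040 + 2520 − 840 + 210 − 42 + 7 − 1 = 1854.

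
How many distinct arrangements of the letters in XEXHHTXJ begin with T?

420

Fix T in the first position and arrange the remaining 7 letters.
Those 7 letters have H appearing twice and X appearing 3 times, giving (7)!/(3!·2!) = 420.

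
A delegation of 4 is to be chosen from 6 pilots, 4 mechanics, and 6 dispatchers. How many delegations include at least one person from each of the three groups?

936

With no constraint there are C(16,4) = 1820 possible selections.
Subtract selections that omit an entire group: no pilots → C(10,4) = 210; no mechanics → C(12,4) = 495; no dispatchers → C(10,4) = 210.
Add back selections omitting two groups (i.e. drawn from a single group): C(6,4) + C(4,4) + C(6,4) = 31.
By inclusion–exclusion: 1820 − 915 + 31 = 936.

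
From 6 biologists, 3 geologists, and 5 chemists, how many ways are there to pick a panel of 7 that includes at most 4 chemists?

Split by how many chemists are chosen (0 through 4).
Sum: C(5,0)·C(9,7) + C(5,1)·C(9,6) + C(5,2)·C(9,5) + C(5,3)·C(9,4) + C(5,4)·C(9,3) = 36 + 420 + 1260 + 1260 + 420 = 3396.

3396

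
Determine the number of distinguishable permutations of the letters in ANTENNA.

420

ANTENNA has 7 letters with A appearing twice and N appearing 3 times.
Dividing 7! = 5040 by 3!·2! = 12 for the repeated letters gives 420.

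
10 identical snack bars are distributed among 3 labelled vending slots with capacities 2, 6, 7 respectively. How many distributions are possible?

15

Ignoring the caps, the number of non-negative solutions to x_1+…+x_3 = 10 is C(12,2) = 66.
Subtract solutions that violate a single cap (substitute x_i' = x_i − (cap_i+1)): x_1 ≥ 3 gives C(9,2) = 36; x_2 ≥ 7 gives C(5,2) = 10; x_3 ≥ 8 gives C(4,2) = 6. Together 52.
Add back pairs where two caps are both exceeded: 1 + 0 + 0 = 1.
By inclusion–exclusion the count is 66 − 52 + 1 = 15.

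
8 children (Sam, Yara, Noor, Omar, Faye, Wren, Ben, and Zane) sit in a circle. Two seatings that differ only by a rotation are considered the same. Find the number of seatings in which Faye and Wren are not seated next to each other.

Without the restriction there are (7)! = 5040 seatings.
Seatings with Faye beside Wren: treat them as a block with 2 internal orders, giving 2 × (6)! = 1440.
Subtracting, 5040 − 1440 = 3600.

3600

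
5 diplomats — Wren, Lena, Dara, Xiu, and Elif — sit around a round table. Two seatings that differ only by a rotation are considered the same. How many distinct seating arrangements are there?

Seat Wren anywhere (absorbing the rotational symmetry), then permute the other 4: (4)! = 24.

24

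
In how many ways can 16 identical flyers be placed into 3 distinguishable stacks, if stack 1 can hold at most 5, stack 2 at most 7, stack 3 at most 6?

Without the upper bounds there are C(18,2) = 153 ways to split 16 among 3 stacks.
Subtract solutions that violate a single cap (substitute x_i' = x_i − (cap_i+1)): x_1 ≥ 6 gives C(12,2) = 66; x_2 ≥ 8 gives C(10,2) = 45; x_3 ≥ 7 gives C(11,2) = 55. Together 166.
Add back pairs where two caps are both exceeded: 6 + 10 + 3 = 19.
By inclusion–exclusion the count is 153 − 166 + 19 = 6.

6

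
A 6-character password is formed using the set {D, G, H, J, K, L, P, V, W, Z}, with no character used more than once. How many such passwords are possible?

151200

This is a permutation of 6 out of 10: P(10,6) = 10!/4!.
10 × 9 × 8 × 7 × 6 × 5 = 151200.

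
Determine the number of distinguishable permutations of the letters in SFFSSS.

SFFSSS has 6 letters with F appearing twice and S appearing 4 times.
So there are 6! / (4!·2!) = 15 distinguishable arrangements.

15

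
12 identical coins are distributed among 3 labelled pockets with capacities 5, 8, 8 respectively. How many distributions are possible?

43

Without the upper bounds there are C(14,2) = 91 ways to split 12 among 3 pockets.
Subtract solutions that violate a single cap (substitute x_i' = x_i − (cap_i+1)): x_1 ≥ 6 gives C(8,2) = 28; x_2 ≥ 9 gives C(5,2) = 10; x_3 ≥ 9 gives C(5,2) = 10. Together 48.
No two caps can be exceeded simultaneously, so the pair terms are all 0.
By inclusion–exclusion the count is 91 − 48 + 0 = 43.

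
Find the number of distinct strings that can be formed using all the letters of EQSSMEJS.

3360

EQSSMEJS has 8 letters with E appearing twice and S appearing 3 times.
Dividing 8! = 40320 by 3!·2! = 12 for the repeated letters gives 3360.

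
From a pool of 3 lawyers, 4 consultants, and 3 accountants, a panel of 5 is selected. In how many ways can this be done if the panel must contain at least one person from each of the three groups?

204

With no constraint there are C(10,5) = 252 possible selections.
Selections missing a whole group: no lawyers → C(7,5) = 21; no consultants → C(6,5) = 6; no accountants → C(7,5) = 21.
Add back selections omitting two groups (i.e. drawn from a single group): C(3,5) + C(4,5) + C(3,5) = 0.
By inclusion–exclusion: 252 − 48 + 0 = 204.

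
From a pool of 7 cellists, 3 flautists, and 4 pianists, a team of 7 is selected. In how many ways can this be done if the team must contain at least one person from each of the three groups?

With no constraint there are C(14,7) = 3432 possible selections.
Subtract selections that omit an entire group: no cellists → C(7,7) = 1; no flautists → C(11,7) = 330; no pianists → C(10,7) = 120.
Add back selections omitting two groups (i.e. drawn from a single group): C(7,7) + C(3,7) + C(4,7) = 1.
By inclusion–exclusion: 3432 − 451 + 1 = 2982.

2982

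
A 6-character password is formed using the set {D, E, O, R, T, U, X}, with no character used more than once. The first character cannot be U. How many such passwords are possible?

The first character has 7−1 = 6 choices (anything except U).
The remaining 5 characters are filled from the other 6 symbols without repetition: 6 × 5 × 4 × 3 × 2 = 720.
Total: 6 × 720 = 4320.

4320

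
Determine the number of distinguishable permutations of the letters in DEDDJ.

20

DEDDJ has 5 letters with D appearing 3 times.
So there are 5! / (3!) = 20 distinguishable arrangements.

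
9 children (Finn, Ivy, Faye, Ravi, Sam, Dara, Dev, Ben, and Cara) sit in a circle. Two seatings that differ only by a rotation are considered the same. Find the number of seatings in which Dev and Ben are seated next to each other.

Glue Dev and Ben into a block (2 internal orders). Seating 8 units around a circle gives (7)! arrangements.
So 2 × (7)! = 2 × 5040 = 10080.

10080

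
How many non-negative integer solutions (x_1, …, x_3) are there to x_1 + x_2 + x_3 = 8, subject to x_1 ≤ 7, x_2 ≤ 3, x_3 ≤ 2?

11

Without the upper bounds there are C(10,2) = 45 ways to split 8 among 3 variables.
Subtract solutions that violate a single cap (substitute x_i' = x_i − (cap_i+1)): x_1 ≥ 8 gives C(2,2) = 1; x_2 ≥ 4 gives C(6,2) = 15; x_3 ≥ 3 gives C(7,2) = 21. Together 37.
Add back pairs where two caps are both exceeded: 0 + 0 + 3 = 3.
By inclusion–exclusion the count is 45 − 37 + 3 = 11.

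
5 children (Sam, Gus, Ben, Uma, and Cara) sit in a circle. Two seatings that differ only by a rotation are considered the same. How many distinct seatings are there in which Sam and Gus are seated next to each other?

12

Treat {Sam, Gus} as one unit (2 internal orders) and seat the resulting 4 units around the table: (3)! circular arrangements.
So 2 × (3)! = 2 × 6 = 12.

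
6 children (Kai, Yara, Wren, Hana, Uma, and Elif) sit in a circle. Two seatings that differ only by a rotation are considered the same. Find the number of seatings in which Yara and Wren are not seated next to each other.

72

All circular seatings of 6 people number (5)! = 120.
Seatings with Yara beside Wren: treat them as a block with 2 internal orders, giving 2 × (4)! = 48.
Subtracting, 120 − 48 = 72.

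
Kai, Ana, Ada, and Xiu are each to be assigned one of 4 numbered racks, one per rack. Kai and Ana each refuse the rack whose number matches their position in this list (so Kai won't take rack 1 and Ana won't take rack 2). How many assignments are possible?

Let Aᵢ (for i ∈ {1, 2}) be the placements that put person i in their forbidden rack. Any j of these fix j positions, leaving (4−j)! ways to fill the rest, and there are C(2,j) ways to pick which j.
By inclusion–exclusion, the number of valid placements is Σ_{j=0}^{2} (−1)^j C(2,j)·(4−j)!.
Computing: 24 − 12 + 2 = 14.

14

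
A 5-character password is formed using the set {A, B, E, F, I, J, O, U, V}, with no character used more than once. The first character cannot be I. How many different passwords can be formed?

13440

The first character has 9−1 = 8 choices (anything except I).
The remaining 4 characters are filled from the other 8 symbols without repetition: 8 × 7 × 6 × 5 = 1680.
Total: 8 × 1680 = 13440.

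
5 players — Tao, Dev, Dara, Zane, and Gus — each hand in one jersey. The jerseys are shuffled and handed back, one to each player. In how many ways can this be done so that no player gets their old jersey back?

44

This is the derangement count D_5: permutations of 5 items with no fixed point.
By inclusion–exclusion this is Σ_{j=0}^{5} (−1)^j C(5,j)·(5−j)!.
Computing: 120 − 120 + 60 − 20 + 5 − 1 = 44.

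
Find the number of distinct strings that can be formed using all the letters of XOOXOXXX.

56

Letter multiplicities in XOOXOXXX: O×3, X×5.
So there are 8! / (5!·3!) = 56 distinguishable arrangements.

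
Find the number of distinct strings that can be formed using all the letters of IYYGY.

IYYGY has 5 letters with Y appearing 3 times.
Dividing 5! = 120 by 3! = 6 for the repeated letters gives 20.

20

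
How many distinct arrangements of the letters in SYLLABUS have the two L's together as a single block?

Treat the 2 copies of L as a single block. The multiset to arrange is then {LL, A, B, S, S, U, Y}, 7 items in all.
That gives (7)!/(2!) = 2520 arrangements.

2520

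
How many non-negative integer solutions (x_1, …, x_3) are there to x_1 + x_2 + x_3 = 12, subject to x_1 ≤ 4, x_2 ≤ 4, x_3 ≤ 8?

Ignoring the caps, the number of non-negative solutions to x_1+…+x_3 = 12 is C(14,2) = 91.
Subtract solutions that violate a single cap (substitute x_i' = x_i − (cap_i+1)): x_1 ≥ 5 gives C(9,2) = 36; x_2 ≥ 5 gives C(9,2) = 36; x_3 ≥ 9 gives C(5,2) = 10. Together 82.
Add back pairs where two caps are both exceeded: 6 + 0 + 0 = 6.
By inclusion–exclusion the count is 91 − 82 + 6 = 15.

15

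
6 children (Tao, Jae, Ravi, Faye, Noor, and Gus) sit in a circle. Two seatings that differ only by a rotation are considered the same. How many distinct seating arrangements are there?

Fix one person's seat to break rotational symmetry; the remaining 5 people can be arranged in (5)! = 120 ways.

120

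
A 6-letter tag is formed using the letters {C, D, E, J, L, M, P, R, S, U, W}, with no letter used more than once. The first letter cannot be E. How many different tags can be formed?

302400

The first letter has 11−1 = 10 choices (anything except E).
The remaining 5 letters are filled from the other 10 symbols without repetition: 10 × 9 × 8 × 7 × 6 = 30240.
Total: 10 × 30240 = 302400.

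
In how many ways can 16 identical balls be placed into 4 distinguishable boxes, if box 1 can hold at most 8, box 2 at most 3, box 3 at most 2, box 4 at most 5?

10

Without the upper bounds there are C(19,3) = 969 ways to split 16 among 4 boxes.
Subtract solutions that violate a single cap (substitute x_i' = x_i − (cap_i+1)): x_1 ≥ 9 gives C(10,3) = 120; x_2 ≥ 4 gives C(15,3) = 455; x_3 ≥ 3 gives C(16,3) = 560; x_4 ≥ 6 gives C(13,3) = 286. Together 1421.
Add back pairs where two caps are both exceeded: 20 + 35 + 4 + 220 + 84 + 120 = 483.
Subtract triples: 1 + 0 + 0 + 20 = 21.
By inclusion–exclusion the count is 969 − 1421 + 483 − 21 = 10.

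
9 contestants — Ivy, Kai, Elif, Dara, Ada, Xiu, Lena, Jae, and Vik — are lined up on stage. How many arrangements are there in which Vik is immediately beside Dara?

Treat {Vik, Dara} as a single unit. There are 8 units to order, and the pair itself can be ordered 2 ways.
That gives 2 × 8! = 2 × 40320 = 80640.

80640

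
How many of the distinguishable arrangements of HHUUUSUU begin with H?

With the first slot taken by H, it remains to arrange the other 7 letters (HUUUSUU).
Those 7 letters have U appearing 5 times, giving (7)!/(5!) = 42.

42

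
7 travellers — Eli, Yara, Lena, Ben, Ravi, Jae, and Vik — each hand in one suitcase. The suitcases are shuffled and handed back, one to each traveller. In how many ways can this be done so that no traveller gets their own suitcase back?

1854

Let Aᵢ be the assignments in which traveller i gets their own suitcase. We want the size of the complement of A₁∪…∪A_7.
By inclusion–exclusion this is Σ_{j=0}^{7} (−1)^j C(7,j)·(7−j)!.
Computing: 5040 − 5040 + 2520 − 840 + 210 − 42 + 7 − 1 = 1854.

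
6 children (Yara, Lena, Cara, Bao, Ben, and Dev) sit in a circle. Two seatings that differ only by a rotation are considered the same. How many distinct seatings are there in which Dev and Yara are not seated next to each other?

All circular seatings of 6 people number (5)! = 120.
Those with Dev next to Yara: fuse the pair into one unit and seat 5 units around a circle — 2·(4)! = 48.
Subtracting, 120 − 48 = 72.

72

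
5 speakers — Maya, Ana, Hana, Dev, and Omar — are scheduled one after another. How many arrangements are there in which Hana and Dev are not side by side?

There are 5! = 120 arrangements in all. If Hana and Dev are adjacent, merging them into one block gives 2·(4)! = 48 arrangements.
So 120 − 48 = 72 arrangements keep them apart.

72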